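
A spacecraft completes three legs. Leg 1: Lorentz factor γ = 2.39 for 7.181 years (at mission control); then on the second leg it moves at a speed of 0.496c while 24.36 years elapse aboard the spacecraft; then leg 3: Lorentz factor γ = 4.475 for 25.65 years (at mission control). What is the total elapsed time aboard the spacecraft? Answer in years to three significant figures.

τ = 33.1 years

Leg 1: γ = 2.39; τ_1 = 7.181/2.390 = 3.005 years.
Leg 2: 24.36 years is already measured aboard the spacecraft.
Leg 3: γ = 4.475; τ_3 = 25.65/4.475 = 5.732 years.
Total: 3.005 + 24.36 + 5.732 years.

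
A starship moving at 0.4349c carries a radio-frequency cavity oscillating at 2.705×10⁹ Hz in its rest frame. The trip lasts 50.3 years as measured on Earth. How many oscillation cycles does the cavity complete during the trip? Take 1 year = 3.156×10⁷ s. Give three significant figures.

γ = 1/√(1 − 0.4349²) = 1/√0.8109 = 1.111
The oscillator's own cycle count is N = f × τ where τ is the proper time on the ship. τ = Δt/γ = 50.3/1.111 = 45.29 years = 1.429×10⁹ s.
N = 2.705×10⁹ × 1.429×10⁹ = 3.867×10¹⁸.

N = 3.87×10¹⁸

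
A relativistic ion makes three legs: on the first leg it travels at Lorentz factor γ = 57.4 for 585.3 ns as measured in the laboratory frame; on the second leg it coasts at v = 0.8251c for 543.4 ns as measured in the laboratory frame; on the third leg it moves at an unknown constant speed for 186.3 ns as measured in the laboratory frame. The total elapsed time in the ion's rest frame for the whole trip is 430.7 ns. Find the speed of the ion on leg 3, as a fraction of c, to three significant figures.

β = 0.793

Leg 1: γ = 57.4; τ_1 = 585.3/57.40 = 10.20 ns.
Leg 2: γ = 1/√(1 − 0.8251²) = 1/√0.3192 = 1.770; τ_2 = 543.4/1.770 = 307.0 ns.
Leg 3: speed unknown; τ_3 = 186.3/γ_3.
Total proper time: 10.20 + 307.0 + τ_3 = 430.7, so τ_3 = 430.7 − 317.2 = 113.5 ns.
γ_3 = 186.3/113.5 = 1.642; β = √(1 − 1/γ²) = √0.6289.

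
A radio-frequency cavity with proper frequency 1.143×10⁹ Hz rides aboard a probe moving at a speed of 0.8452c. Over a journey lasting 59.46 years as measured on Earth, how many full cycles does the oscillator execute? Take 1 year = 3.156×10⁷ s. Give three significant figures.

γ = 1/√(1 − 0.8452²) = 1/√0.2856 = 1.871
The oscillator's own cycle count is N = f × τ where τ is the proper time aboard the probe. τ = Δt/γ = 59.46/1.871 = 31.78 years = 1.003×10⁹ s.
N = 1.143×10⁹ × 1.003×10⁹ = 1.146×10¹⁸.

N = 1.15×10¹⁸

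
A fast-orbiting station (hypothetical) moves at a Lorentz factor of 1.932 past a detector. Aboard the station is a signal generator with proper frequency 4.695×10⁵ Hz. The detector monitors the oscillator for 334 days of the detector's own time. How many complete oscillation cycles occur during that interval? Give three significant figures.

N = 7.01×10¹²

γ = 1.932
During 334 days of lab time, the oscillator's proper time advances by τ = Δt/γ = 334/1.932 = 172.9 days = 1.494×10⁷ s.
N = f × τ = 4.695×10⁵ × 1.494×10⁷ = 7.013×10¹².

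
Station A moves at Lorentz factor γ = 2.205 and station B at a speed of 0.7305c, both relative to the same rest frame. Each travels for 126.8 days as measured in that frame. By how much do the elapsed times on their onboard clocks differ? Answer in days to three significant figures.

A: γ = 2.205; τ_A = 126.8/2.205 = 57.51 days.
B: γ = 1/√(1 − 0.7305²) = 1/√0.4664 = 1.464; τ_B = 126.8/1.464 = 86.59 days.

|τ_A − τ_B| = 29.1 days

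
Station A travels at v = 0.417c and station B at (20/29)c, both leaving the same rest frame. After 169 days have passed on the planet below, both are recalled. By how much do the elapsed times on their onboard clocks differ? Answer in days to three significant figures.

A: γ = 1/√(1 − 0.417²) = 1/√0.8261 = 1.100; τ_A = 169/1.100 = 153.6 days.
B: γ = 1/√(1 − (20/29)²) = 29/21 ≈ 1.381; τ_B = 169/1.381 = 122.4 days.

|τ_A − τ_B| = 31.2 days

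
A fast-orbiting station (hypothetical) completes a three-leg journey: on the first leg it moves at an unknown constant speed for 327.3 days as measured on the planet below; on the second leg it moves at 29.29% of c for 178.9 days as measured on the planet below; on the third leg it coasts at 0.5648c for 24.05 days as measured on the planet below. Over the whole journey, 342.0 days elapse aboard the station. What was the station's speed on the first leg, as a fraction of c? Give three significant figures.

Leg 1: speed unknown; τ_1 = 327.3/γ_1.
Leg 2: β = 0.2929; γ = 1/√(1 − 0.2929²) = 1/√0.9142 = 1.046; τ_2 = 178.9/1.046 = 171.1 days.
Leg 3: γ = 1/√(1 − 0.5648²) = 1/√0.6810 = 1.212; τ_3 = 24.05/1.212 = 19.85 days.
Total proper time: τ_1 + 171.1 + 19.85 = 342.0, so τ_1 = 342.0 − 190.9 = 151.1 days.
γ_1 = 327.3/151.1 = 2.166; β = √(1 − 1/γ²) = √0.7869.

β = 0.887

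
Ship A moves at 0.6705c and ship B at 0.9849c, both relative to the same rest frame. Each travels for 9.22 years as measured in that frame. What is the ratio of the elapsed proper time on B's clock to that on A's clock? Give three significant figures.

τ_B/τ_A = 0.233

A: γ = 1/√(1 − 0.6705²) = 1/√0.5504 = 1.348. B: γ = 1/√(1 − 0.9849²) = 1/√0.02997 = 5.776.
τ_A/τ_B = γ_B/γ_A = 5.776/1.348 = 4.285, so τ_B/τ_A = 0.2333.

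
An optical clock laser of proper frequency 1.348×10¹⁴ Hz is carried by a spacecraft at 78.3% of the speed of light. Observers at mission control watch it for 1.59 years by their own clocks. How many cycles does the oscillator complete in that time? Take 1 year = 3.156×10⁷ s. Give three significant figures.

β = 0.783; γ = 1/√(1 − 0.783²) = 1/√0.3869 = 1.608
During 1.59 years of lab time, the oscillator's proper time advances by τ = Δt/γ = 1.59/1.608 = 0.9890 years = 3.121×10⁷ s.
N = f × τ = 1.348×10¹⁴ × 3.121×10⁷ = 4.208×10²¹.

N = 4.21×10²¹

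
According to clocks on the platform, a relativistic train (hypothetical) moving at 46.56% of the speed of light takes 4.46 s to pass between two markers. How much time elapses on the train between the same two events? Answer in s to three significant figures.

β = 0.4656; γ = 1/√(1 − 0.4656²) = 1/√0.7832 = 1.130
The interval measured on the platform is the dilated one; the clock on the train measures the proper time τ = Δt/γ = 4.46/1.130 s.

τ = 3.95 s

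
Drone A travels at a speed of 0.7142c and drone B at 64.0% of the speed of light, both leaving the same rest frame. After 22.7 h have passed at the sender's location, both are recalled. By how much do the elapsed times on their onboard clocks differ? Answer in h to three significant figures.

|τ_A − τ_B| = 1.55 h

A: γ = 1/√(1 − 0.7142²) = 1/√0.4899 = 1.429; τ_A = 22.7/1.429 = 15.89 h.
B: β = 0.640; γ = 1/√(1 − 0.640²) = 1/√0.5904 = 1.301; τ_B = 22.7/1.301 = 17.44 h.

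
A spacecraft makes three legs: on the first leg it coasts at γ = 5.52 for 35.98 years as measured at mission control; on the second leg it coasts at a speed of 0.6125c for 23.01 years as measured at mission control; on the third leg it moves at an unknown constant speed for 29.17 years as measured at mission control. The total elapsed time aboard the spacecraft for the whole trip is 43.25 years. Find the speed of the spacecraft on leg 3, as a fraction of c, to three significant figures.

Leg 1: γ = 5.52; τ_1 = 35.98/5.520 = 6.518 years.
Leg 2: γ = 1/√(1 − 0.6125²) = 1/√0.6248 = 1.265; τ_2 = 23.01/1.265 = 18.19 years.
Leg 3: speed unknown; τ_3 = 29.17/γ_3.
Total proper time: 6.518 + 18.19 + τ_3 = 43.25, so τ_3 = 43.25 − 24.71 = 18.54 years.
γ_3 = 29.17/18.54 = 1.573; β = √(1 − 1/γ²) = √0.5959.

β = 0.772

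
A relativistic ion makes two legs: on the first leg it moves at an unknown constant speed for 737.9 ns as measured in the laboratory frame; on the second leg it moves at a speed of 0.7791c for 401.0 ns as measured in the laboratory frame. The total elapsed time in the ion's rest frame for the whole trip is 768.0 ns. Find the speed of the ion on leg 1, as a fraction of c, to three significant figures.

β = 0.714

Leg 1: speed unknown; τ_1 = 737.9/γ_1.
Leg 2: γ = 1/√(1 − 0.7791²) = 1/√0.3930 = 1.595; τ_2 = 401.0/1.595 = 251.4 ns.
Total proper time: τ_1 + 251.4 = 768.0, so τ_1 = 768.0 − 251.4 = 516.6 ns.
γ_1 = 737.9/516.6 = 1.428; β = √(1 − 1/γ²) = √0.5098.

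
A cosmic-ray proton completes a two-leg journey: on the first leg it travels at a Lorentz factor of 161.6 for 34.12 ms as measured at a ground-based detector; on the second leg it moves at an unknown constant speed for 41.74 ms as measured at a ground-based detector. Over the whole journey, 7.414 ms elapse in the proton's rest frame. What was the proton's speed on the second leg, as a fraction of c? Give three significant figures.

β = 0.985

Leg 1: γ = 161.6; τ_1 = 34.12/161.6 = 0.2111 ms.
Leg 2: speed unknown; τ_2 = 41.74/γ_2.
Total proper time: 0.2111 + τ_2 = 7.414, so τ_2 = 7.414 − 0.2111 = 7.203 ms.
γ_2 = 41.74/7.203 = 5.795; β = √(1 − 1/γ²) = √0.9702.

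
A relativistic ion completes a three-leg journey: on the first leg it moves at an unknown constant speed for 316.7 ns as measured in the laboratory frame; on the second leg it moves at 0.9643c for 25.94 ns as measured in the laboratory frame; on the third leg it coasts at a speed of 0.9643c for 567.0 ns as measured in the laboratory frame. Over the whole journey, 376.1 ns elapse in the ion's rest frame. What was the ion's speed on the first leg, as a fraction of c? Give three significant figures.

β = 0.722

Leg 1: speed unknown; τ_1 = 316.7/γ_1.
Leg 2: γ = 1/√(1 − 0.9643²) = 1/√0.07013 = 3.776; τ_2 = 25.94/3.776 = 6.869 ns.
Leg 3: γ = 1/√(1 − 0.9643²) = 1/√0.07013 = 3.776; τ_3 = 567.0/3.776 = 150.1 ns.
Total proper time: τ_1 + 6.869 + 150.1 = 376.1, so τ_1 = 376.1 − 157.0 = 219.1 ns.
γ_1 = 316.7/219.1 = 1.446; β = √(1 − 1/γ²) = √0.5215.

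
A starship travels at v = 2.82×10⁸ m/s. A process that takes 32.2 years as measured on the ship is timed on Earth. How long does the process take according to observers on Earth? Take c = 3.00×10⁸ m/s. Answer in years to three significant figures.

β = 2.82×10⁸/3.00×10⁸ = 0.9400; γ = 1/√(1 − 0.9400²) = 2.931
The interval measured on the ship is the proper time (both events occur at the same place in that frame); the lab-frame interval is Δt = γτ = 2.931 × 32.2 years.

Δt = 94.4 years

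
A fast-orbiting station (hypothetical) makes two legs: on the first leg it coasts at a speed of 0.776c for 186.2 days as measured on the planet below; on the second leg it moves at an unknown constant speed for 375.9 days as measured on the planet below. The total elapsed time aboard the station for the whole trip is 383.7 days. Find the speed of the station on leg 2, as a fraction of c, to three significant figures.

Leg 1: γ = 1/√(1 − 0.776²) = 1/√0.3978 = 1.585; τ_1 = 186.2/1.585 = 117.4 days.
Leg 2: speed unknown; τ_2 = 375.9/γ_2.
Total proper time: 117.4 + τ_2 = 383.7, so τ_2 = 383.7 − 117.4 = 266.3 days.
γ_2 = 375.9/266.3 = 1.412; β = √(1 − 1/γ²) = √0.4983.

β = 0.706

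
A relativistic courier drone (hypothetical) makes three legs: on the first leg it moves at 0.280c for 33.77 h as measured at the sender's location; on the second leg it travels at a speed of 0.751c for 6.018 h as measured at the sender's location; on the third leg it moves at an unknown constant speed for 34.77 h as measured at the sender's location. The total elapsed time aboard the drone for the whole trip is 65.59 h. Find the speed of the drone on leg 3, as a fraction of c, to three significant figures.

β = 0.543

Leg 1: γ = 1/√(1 − 0.280²) = 25/24 ≈ 1.042; τ_1 = 33.77/1.042 = 32.42 h.
Leg 2: γ = 1/√(1 − 0.751²) = 1/√0.4360 = 1.514; τ_2 = 6.018/1.514 = 3.974 h.
Leg 3: speed unknown; τ_3 = 34.77/γ_3.
Total proper time: 32.42 + 3.974 + τ_3 = 65.59, so τ_3 = 65.59 − 36.39 = 29.20 h.
γ_3 = 34.77/29.20 = 1.191; β = √(1 − 1/γ²) = √0.2949.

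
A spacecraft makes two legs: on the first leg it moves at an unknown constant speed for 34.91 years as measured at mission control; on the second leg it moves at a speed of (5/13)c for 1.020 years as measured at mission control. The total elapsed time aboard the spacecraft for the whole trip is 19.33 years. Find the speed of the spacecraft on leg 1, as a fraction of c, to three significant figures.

Leg 1: speed unknown; τ_1 = 34.91/γ_1.
Leg 2: γ = 1/√(1 − (5/13)²) = 13/12 ≈ 1.083; τ_2 = 1.020/1.083 = 0.9415 years.
Total proper time: τ_1 + 0.9415 = 19.33, so τ_1 = 19.33 − 0.9415 = 18.39 years.
γ_1 = 34.91/18.39 = 1.898; β = √(1 − 1/γ²) = √0.7225.

β = 0.850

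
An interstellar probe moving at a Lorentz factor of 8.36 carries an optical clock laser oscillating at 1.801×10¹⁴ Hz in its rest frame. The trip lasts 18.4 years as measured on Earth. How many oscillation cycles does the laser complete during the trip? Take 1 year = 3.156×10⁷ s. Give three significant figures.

N = 1.25×10²²

γ = 8.36
The oscillator's own cycle count is N = f × τ where τ is the proper time aboard the probe. τ = Δt/γ = 18.4/8.360 = 2.201 years = 6.946×10⁷ s.
N = 1.801×10¹⁴ × 6.946×10⁷ = 1.251×10²².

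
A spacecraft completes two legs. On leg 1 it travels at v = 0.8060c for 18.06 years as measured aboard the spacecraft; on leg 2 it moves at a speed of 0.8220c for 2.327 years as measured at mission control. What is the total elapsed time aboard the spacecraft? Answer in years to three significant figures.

Leg 1: 18.06 years is already measured aboard the spacecraft.
Leg 2: γ = 1/√(1 − 0.8220²) = 1/√0.3243 = 1.756; τ_2 = 2.327/1.756 = 1.325 years.
Total: 18.06 + 1.325 years.

τ = 19.4 years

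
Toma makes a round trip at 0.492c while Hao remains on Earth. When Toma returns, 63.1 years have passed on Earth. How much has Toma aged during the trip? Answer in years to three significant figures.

γ = 1/√(1 − 0.492²) = 1/√0.7579 = 1.149
Toma's clock measures proper time along the trip: τ = Δt/γ = 63.1/1.149 years.

τ = 54.9 years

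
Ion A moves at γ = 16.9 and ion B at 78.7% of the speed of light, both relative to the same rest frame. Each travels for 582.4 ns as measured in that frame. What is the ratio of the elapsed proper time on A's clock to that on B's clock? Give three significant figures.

A: γ = 16.9. B: β = 0.787; γ = 1/√(1 − 0.787²) = 1/√0.3806 = 1.621.
τ_A/τ_B = γ_B/γ_A = 1.621/16.90 = 0.09591, so τ_A/τ_B = 0.09591.

τ_A/τ_B = 0.0959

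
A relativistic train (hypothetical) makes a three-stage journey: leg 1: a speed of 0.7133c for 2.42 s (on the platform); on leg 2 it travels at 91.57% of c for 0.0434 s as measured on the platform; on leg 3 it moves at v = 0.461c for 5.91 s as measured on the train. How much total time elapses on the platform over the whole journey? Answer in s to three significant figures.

Δt = 9.12 s

Leg 1: 2.42 s is already measured on the platform.
Leg 2: 0.0434 s is already measured on the platform.
Leg 3: γ = 1/√(1 − 0.461²) = 1/√0.7875 = 1.127; Δt_3 = 1.127 × 5.91 = 6.660 s.
Total: 2.420 + 0.04340 + 6.660 s.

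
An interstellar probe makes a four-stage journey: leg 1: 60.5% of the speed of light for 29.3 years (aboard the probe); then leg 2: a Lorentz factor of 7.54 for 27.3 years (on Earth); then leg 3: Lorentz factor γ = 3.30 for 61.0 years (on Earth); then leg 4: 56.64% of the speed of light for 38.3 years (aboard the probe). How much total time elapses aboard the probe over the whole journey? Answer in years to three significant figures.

τ = 89.7 years

Leg 1: 29.3 years is already measured aboard the probe.
Leg 2: γ = 7.54; τ_2 = 27.3/7.540 = 3.621 years.
Leg 3: γ = 3.30; τ_3 = 61.0/3.300 = 18.48 years.
Leg 4: 38.3 years is already measured aboard the probe.
Total: 29.30 + 3.621 + 18.48 + 38.30 years.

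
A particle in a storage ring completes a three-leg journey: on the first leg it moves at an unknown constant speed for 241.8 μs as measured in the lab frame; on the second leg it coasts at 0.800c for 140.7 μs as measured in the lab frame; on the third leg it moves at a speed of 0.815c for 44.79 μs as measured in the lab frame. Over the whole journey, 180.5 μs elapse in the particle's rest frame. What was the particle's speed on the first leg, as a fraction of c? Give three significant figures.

β = 0.957

Leg 1: speed unknown; τ_1 = 241.8/γ_1.
Leg 2: γ = 1/√(1 − 0.800²) = 5/3 ≈ 1.667; τ_2 = 140.7/1.667 = 84.42 μs.
Leg 3: γ = 1/√(1 − 0.815²) = 1/√0.3358 = 1.726; τ_3 = 44.79/1.726 = 25.95 μs.
Total proper time: τ_1 + 84.42 + 25.95 = 180.5, so τ_1 = 180.5 − 110.4 = 70.13 μs.
γ_1 = 241.8/70.13 = 3.448; β = √(1 − 1/γ²) = √0.9159.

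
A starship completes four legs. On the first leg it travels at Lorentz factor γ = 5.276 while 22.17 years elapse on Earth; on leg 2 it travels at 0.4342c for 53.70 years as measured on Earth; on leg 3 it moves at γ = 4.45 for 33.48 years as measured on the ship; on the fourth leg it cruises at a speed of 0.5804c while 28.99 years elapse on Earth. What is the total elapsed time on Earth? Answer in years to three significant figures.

Leg 1: 22.17 years is already measured on Earth.
Leg 2: 53.70 years is already measured on Earth.
Leg 3: γ = 4.45; Δt_3 = 4.450 × 33.48 = 149.0 years.
Leg 4: 28.99 years is already measured on Earth.
Total: 22.17 + 53.70 + 149.0 + 28.99 years.

Δt = 254 years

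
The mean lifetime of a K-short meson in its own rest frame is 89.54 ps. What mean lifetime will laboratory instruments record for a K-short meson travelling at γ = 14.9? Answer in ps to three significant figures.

γ = 14.9
The rest-frame lifetime is the proper time; the lab measures the dilated interval Δt = γτ₀ = 14.90 × 89.54 ps.

Δt = 1330 ps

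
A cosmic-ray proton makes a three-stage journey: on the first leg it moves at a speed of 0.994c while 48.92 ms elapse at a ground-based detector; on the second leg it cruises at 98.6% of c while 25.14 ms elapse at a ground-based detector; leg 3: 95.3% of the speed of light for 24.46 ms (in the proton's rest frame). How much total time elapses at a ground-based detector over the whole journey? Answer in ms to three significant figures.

Leg 1: 48.92 ms is already measured at a ground-based detector.
Leg 2: 25.14 ms is already measured at a ground-based detector.
Leg 3: β = 0.953; γ = 1/√(1 − 0.953²) = 1/√0.09179 = 3.301; Δt_3 = 3.301 × 24.46 = 80.73 ms.
Total: 48.92 + 25.14 + 80.73 ms.

Δt = 155 ms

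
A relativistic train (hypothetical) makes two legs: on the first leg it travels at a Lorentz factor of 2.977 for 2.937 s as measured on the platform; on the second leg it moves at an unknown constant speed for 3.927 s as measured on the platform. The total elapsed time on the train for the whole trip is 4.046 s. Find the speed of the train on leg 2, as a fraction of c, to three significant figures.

β = 0.627

Leg 1: γ = 2.977; τ_1 = 2.937/2.977 = 0.9866 s.
Leg 2: speed unknown; τ_2 = 3.927/γ_2.
Total proper time: 0.9866 + τ_2 = 4.046, so τ_2 = 4.046 − 0.9866 = 3.059 s.
γ_2 = 3.927/3.059 = 1.284; β = √(1 − 1/γ²) = √0.3930.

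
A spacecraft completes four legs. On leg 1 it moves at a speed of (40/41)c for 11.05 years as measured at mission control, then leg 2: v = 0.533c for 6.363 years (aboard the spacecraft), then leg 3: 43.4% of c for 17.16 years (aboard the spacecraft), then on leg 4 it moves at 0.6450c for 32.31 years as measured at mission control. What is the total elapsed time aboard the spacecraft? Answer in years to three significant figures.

Leg 1: γ = 1/√(1 − (40/41)²) = 41/9 ≈ 4.556; τ_1 = 11.05/4.556 = 2.426 years.
Leg 2: 6.363 years is already measured aboard the spacecraft.
Leg 3: 17.16 years is already measured aboard the spacecraft.
Leg 4: γ = 1/√(1 − 0.6450²) = 1/√0.5840 = 1.309; τ_4 = 32.31/1.309 = 24.69 years.
Total: 2.426 + 6.363 + 17.16 + 24.69 years.

τ = 50.6 years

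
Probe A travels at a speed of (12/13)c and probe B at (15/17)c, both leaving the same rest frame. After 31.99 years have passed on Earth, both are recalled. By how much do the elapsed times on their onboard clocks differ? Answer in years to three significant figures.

|τ_A − τ_B| = 2.75 years

A: γ = 1/√(1 − (12/13)²) = 13/5 = 2.600; τ_A = 31.99/2.600 = 12.30 years.
B: γ = 1/√(1 − (15/17)²) = 17/8 = 2.125; τ_B = 31.99/2.125 = 15.05 years.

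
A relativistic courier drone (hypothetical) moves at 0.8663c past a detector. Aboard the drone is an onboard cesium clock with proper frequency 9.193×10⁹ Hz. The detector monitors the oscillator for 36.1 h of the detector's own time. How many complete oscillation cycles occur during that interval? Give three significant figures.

γ = 1/√(1 − 0.8663²) = 1/√0.2495 = 2.002
During 36.1 h of lab time, the oscillator's proper time advances by τ = Δt/γ = 36.1/2.002 = 18.03 h = 6.492×10⁴ s.
N = f × τ = 9.193×10⁹ × 6.492×10⁴ = 5.968×10¹⁴.

N = 5.97×10¹⁴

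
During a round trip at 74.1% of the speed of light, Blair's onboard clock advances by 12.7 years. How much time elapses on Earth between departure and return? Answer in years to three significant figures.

Δt = 18.9 years

β = 0.741; γ = 1/√(1 − 0.741²) = 1/√0.4509 = 1.489
Earth-frame duration is the dilated interval: Δt = γτ = 1.489 × 12.7 years.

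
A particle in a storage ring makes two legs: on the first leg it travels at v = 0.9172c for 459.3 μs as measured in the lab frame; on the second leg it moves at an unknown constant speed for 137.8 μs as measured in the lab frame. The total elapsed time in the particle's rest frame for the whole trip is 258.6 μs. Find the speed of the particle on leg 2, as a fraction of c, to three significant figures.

β = 0.836

Leg 1: γ = 1/√(1 − 0.9172²) = 1/√0.1587 = 2.510; τ_1 = 459.3/2.510 = 183.0 μs.
Leg 2: speed unknown; τ_2 = 137.8/γ_2.
Total proper time: 183.0 + τ_2 = 258.6, so τ_2 = 258.6 − 183.0 = 75.60 μs.
γ_2 = 137.8/75.60 = 1.823; β = √(1 − 1/γ²) = √0.6990.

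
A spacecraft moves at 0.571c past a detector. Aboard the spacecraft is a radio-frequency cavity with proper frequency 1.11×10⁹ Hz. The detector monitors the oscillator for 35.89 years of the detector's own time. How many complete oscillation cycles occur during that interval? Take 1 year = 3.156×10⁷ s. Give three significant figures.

N = 1.03×10¹⁸

γ = 1/√(1 − 0.571²) = 1/√0.6740 = 1.218
During 35.89 years of lab time, the oscillator's proper time advances by τ = Δt/γ = 35.89/1.218 = 29.46 years = 9.299×10⁸ s.
N = f × τ = 1.11×10⁹ × 9.299×10⁸ = 1.032×10¹⁸.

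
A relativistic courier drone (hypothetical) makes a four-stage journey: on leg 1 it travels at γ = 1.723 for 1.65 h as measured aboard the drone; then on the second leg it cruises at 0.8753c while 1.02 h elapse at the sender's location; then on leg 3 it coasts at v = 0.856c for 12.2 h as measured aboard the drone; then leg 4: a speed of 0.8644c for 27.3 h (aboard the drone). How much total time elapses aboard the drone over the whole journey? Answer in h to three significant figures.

Leg 1: 1.65 h is already measured aboard the drone.
Leg 2: γ = 1/√(1 − 0.8753²) = 1/√0.2338 = 2.068; τ_2 = 1.02/2.068 = 0.4933 h.
Leg 3: 12.2 h is already measured aboard the drone.
Leg 4: 27.3 h is already measured aboard the drone.
Total: 1.650 + 0.4933 + 12.20 + 27.30 h.

τ = 41.6 h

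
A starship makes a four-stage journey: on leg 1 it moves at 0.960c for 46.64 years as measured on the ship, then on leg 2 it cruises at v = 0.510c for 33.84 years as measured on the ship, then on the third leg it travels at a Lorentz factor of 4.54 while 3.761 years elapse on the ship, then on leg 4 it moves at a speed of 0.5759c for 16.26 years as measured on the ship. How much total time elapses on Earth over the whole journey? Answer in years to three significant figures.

Leg 1: γ = 1/√(1 − 0.960²) = 25/7 ≈ 3.571; Δt_1 = 3.571 × 46.64 = 166.6 years.
Leg 2: γ = 1/√(1 − 0.510²) = 1/√0.7399 = 1.163; Δt_2 = 1.163 × 33.84 = 39.34 years.
Leg 3: γ = 4.54; Δt_3 = 4.540 × 3.761 = 17.07 years.
Leg 4: γ = 1/√(1 − 0.5759²) = 1/√0.6683 = 1.223; Δt_4 = 1.223 × 16.26 = 19.89 years.
Total: 166.6 + 39.34 + 17.07 + 19.89 years.

Δt = 243 years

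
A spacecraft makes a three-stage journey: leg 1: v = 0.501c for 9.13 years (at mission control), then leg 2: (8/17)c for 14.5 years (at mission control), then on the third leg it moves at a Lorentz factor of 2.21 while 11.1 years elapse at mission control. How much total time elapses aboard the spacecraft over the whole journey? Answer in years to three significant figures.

τ = 25.7 years

Leg 1: γ = 1/√(1 − 0.501²) = 1/√0.7490 = 1.155; τ_1 = 9.13/1.155 = 7.902 years.
Leg 2: γ = 1/√(1 − (8/17)²) = 17/15 ≈ 1.133; τ_2 = 14.5/1.133 = 12.79 years.
Leg 3: γ = 2.21; τ_3 = 11.1/2.210 = 5.023 years.
Total: 7.902 + 12.79 + 5.023 years.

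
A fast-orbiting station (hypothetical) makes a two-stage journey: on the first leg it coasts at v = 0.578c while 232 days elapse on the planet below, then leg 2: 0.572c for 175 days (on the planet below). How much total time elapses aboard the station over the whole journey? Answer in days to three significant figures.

τ = 333 days

Leg 1: γ = 1/√(1 − 0.578²) = 1/√0.6659 = 1.225; τ_1 = 232/1.225 = 189.3 days.
Leg 2: γ = 1/√(1 − 0.572²) = 1/√0.6728 = 1.219; τ_2 = 175/1.219 = 143.5 days.
Total: 189.3 + 143.5 days.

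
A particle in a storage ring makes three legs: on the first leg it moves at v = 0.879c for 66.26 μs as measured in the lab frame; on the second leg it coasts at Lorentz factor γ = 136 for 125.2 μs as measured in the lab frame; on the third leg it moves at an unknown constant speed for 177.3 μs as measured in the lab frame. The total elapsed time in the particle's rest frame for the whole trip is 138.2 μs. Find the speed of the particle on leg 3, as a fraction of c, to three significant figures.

Leg 1: γ = 1/√(1 − 0.879²) = 1/√0.2274 = 2.097; τ_1 = 66.26/2.097 = 31.59 μs.
Leg 2: γ = 136; τ_2 = 125.2/136.0 = 0.9206 μs.
Leg 3: speed unknown; τ_3 = 177.3/γ_3.
Total proper time: 31.59 + 0.9206 + τ_3 = 138.2, so τ_3 = 138.2 − 32.51 = 105.7 μs.
γ_3 = 177.3/105.7 = 1.678; β = √(1 − 1/γ²) = √0.6447.

β = 0.803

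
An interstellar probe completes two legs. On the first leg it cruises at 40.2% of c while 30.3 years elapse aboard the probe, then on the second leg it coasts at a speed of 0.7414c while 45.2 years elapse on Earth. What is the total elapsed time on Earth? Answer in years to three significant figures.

Leg 1: β = 0.402; γ = 1/√(1 − 0.402²) = 1/√0.8384 = 1.092; Δt_1 = 1.092 × 30.3 = 33.09 years.
Leg 2: 45.2 years is already measured on Earth.
Total: 33.09 + 45.20 years.

Δt = 78.3 years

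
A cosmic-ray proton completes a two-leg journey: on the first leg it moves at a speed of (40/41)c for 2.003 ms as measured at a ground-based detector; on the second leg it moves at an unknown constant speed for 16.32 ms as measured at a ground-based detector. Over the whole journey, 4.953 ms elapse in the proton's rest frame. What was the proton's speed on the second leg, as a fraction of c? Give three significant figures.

β = 0.961

Leg 1: γ = 1/√(1 − (40/41)²) = 41/9 ≈ 4.556; τ_1 = 2.003/4.556 = 0.4397 ms.
Leg 2: speed unknown; τ_2 = 16.32/γ_2.
Total proper time: 0.4397 + τ_2 = 4.953, so τ_2 = 4.953 − 0.4397 = 4.513 ms.
γ_2 = 16.32/4.513 = 3.616; β = √(1 − 1/γ²) = √0.9235.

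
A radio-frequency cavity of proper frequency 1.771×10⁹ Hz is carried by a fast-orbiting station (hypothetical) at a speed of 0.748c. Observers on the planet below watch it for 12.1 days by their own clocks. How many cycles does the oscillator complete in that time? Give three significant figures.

N = 1.23×10¹⁵

γ = 1/√(1 − 0.748²) = 1/√0.4405 = 1.507
During 12.1 days of lab time, the oscillator's proper time advances by τ = Δt/γ = 12.1/1.507 = 8.031 days = 6.939×10⁵ s.
N = f × τ = 1.771×10⁹ × 6.939×10⁵ = 1.229×10¹⁵.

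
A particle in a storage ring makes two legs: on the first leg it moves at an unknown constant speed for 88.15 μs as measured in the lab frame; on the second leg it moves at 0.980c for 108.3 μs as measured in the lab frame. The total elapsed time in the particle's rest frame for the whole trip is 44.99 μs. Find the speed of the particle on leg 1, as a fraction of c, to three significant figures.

Leg 1: speed unknown; τ_1 = 88.15/γ_1.
Leg 2: γ = 1/√(1 − 0.980²) = 1/√0.03960 = 5.025; τ_2 = 108.3/5.025 = 21.55 μs.
Total proper time: τ_1 + 21.55 = 44.99, so τ_1 = 44.99 − 21.55 = 23.44 μs.
γ_1 = 88.15/23.44 = 3.761; β = √(1 − 1/γ²) = √0.9293.

β = 0.964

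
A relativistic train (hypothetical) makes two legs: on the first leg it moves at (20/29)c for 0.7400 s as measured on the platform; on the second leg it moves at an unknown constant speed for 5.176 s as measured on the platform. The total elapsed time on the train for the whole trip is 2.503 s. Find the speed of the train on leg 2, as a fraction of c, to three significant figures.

Leg 1: γ = 1/√(1 − (20/29)²) = 29/21 ≈ 1.381; τ_1 = 0.7400/1.381 = 0.5359 s.
Leg 2: speed unknown; τ_2 = 5.176/γ_2.
Total proper time: 0.5359 + τ_2 = 2.503, so τ_2 = 2.503 − 0.5359 = 1.967 s.
γ_2 = 5.176/1.967 = 2.631; β = √(1 − 1/γ²) = √0.8556.

β = 0.925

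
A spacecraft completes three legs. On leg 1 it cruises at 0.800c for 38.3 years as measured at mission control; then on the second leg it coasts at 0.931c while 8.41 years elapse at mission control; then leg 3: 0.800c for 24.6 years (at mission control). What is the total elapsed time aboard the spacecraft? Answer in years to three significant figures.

Leg 1: γ = 1/√(1 − 0.800²) = 5/3 ≈ 1.667; τ_1 = 38.3/1.667 = 22.98 years.
Leg 2: γ = 1/√(1 − 0.931²) = 1/√0.1332 = 2.740; τ_2 = 8.41/2.740 = 3.070 years.
Leg 3: γ = 1/√(1 − 0.800²) = 5/3 ≈ 1.667; τ_3 = 24.6/1.667 = 14.76 years.
Total: 22.98 + 3.070 + 14.76 years.

τ = 40.8 years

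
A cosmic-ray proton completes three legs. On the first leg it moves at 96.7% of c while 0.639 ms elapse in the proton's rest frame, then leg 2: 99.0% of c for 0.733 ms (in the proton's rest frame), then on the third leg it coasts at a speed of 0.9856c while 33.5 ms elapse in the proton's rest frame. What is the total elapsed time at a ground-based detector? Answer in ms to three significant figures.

Leg 1: β = 0.967; γ = 1/√(1 − 0.967²) = 1/√0.06491 = 3.925; Δt_1 = 3.925 × 0.639 = 2.508 ms.
Leg 2: β = 0.990; γ = 1/√(1 − 0.990²) = 1/√0.01990 = 7.089; Δt_2 = 7.089 × 0.733 = 5.196 ms.
Leg 3: γ = 1/√(1 − 0.9856²) = 1/√0.02859 = 5.914; Δt_3 = 5.914 × 33.5 = 198.1 ms.
Total: 2.508 + 5.196 + 198.1 ms.

Δt = 206 ms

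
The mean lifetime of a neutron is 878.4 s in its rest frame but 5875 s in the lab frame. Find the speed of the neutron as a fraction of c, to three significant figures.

β = 0.989

γ = Δt/τ₀ = 5875/878.4 = 6.688
β = √(1 − 1/γ²) = √(1 − 0.02235) = √0.9776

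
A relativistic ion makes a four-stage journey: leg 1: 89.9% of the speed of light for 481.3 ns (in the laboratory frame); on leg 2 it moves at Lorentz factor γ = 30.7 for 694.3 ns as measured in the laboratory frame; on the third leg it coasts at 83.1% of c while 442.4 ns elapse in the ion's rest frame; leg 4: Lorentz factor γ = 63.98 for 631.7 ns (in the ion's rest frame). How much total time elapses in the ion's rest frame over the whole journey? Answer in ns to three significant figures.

τ = 1310 ns

Leg 1: β = 0.899; γ = 1/√(1 − 0.899²) = 1/√0.1918 = 2.283; τ_1 = 481.3/2.283 = 210.8 ns.
Leg 2: γ = 30.7; τ_2 = 694.3/30.70 = 22.62 ns.
Leg 3: 442.4 ns is already measured in the ion's rest frame.
Leg 4: 631.7 ns is already measured in the ion's rest frame.
Total: 210.8 + 22.62 + 442.4 + 631.7 ns.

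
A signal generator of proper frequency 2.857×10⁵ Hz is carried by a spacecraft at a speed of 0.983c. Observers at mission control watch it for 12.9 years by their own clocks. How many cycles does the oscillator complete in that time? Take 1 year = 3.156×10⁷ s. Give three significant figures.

γ = 1/√(1 − 0.983²) = 1/√0.03371 = 5.446
During 12.9 years of lab time, the oscillator's proper time advances by τ = Δt/γ = 12.9/5.446 = 2.369 years = 7.475×10⁷ s.
N = f × τ = 2.857×10⁵ × 7.475×10⁷ = 2.136×10¹³.

N = 2.14×10¹³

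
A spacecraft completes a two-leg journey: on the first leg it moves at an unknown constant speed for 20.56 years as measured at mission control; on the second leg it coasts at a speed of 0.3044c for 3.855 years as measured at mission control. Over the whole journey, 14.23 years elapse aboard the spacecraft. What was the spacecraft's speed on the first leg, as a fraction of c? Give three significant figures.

β = 0.858

Leg 1: speed unknown; τ_1 = 20.56/γ_1.
Leg 2: γ = 1/√(1 − 0.3044²) = 1/√0.9073 = 1.050; τ_2 = 3.855/1.050 = 3.672 years.
Total proper time: τ_1 + 3.672 = 14.23, so τ_1 = 14.23 − 3.672 = 10.56 years.
γ_1 = 20.56/10.56 = 1.947; β = √(1 − 1/γ²) = √0.7363.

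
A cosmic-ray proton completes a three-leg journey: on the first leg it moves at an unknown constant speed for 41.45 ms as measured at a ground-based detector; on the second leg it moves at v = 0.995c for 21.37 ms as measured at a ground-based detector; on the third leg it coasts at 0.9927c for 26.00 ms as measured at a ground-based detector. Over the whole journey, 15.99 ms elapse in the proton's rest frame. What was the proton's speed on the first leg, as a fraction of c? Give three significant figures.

β = 0.966

Leg 1: speed unknown; τ_1 = 41.45/γ_1.
Leg 2: γ = 1/√(1 − 0.995²) = 1/√0.009975 = 10.01; τ_2 = 21.37/10.01 = 2.134 ms.
Leg 3: γ = 1/√(1 − 0.9927²) = 1/√0.01455 = 8.291; τ_3 = 26.00/8.291 = 3.136 ms.
Total proper time: τ_1 + 2.134 + 3.136 = 15.99, so τ_1 = 15.99 − 5.270 = 10.72 ms.
γ_1 = 41.45/10.72 = 3.867; β = √(1 − 1/γ²) = √0.9331.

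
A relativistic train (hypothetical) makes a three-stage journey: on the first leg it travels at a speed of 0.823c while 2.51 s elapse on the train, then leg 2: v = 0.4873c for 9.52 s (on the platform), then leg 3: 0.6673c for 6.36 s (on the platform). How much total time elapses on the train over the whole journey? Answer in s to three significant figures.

Leg 1: 2.51 s is already measured on the train.
Leg 2: γ = 1/√(1 − 0.4873²) = 1/√0.7625 = 1.145; τ_2 = 9.52/1.145 = 8.313 s.
Leg 3: γ = 1/√(1 − 0.6673²) = 1/√0.5547 = 1.343; τ_3 = 6.36/1.343 = 4.737 s.
Total: 2.510 + 8.313 + 4.737 s.

τ = 15.6 s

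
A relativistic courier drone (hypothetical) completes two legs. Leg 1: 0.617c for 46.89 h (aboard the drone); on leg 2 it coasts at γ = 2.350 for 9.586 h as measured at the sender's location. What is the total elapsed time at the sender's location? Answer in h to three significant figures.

Leg 1: γ = 1/√(1 − 0.617²) = 1/√0.6193 = 1.271; Δt_1 = 1.271 × 46.89 = 59.58 h.
Leg 2: 9.586 h is already measured at the sender's location.
Total: 59.58 + 9.586 h.

Δt = 69.2 h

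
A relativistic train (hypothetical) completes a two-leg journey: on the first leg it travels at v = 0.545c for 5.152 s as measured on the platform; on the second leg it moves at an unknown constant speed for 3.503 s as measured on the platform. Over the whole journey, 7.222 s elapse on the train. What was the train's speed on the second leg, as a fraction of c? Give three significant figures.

β = 0.560

Leg 1: γ = 1/√(1 − 0.545²) = 1/√0.7030 = 1.193; τ_1 = 5.152/1.193 = 4.320 s.
Leg 2: speed unknown; τ_2 = 3.503/γ_2.
Total proper time: 4.320 + τ_2 = 7.222, so τ_2 = 7.222 − 4.320 = 2.902 s.
γ_2 = 3.503/2.902 = 1.207; β = √(1 − 1/γ²) = √0.3135.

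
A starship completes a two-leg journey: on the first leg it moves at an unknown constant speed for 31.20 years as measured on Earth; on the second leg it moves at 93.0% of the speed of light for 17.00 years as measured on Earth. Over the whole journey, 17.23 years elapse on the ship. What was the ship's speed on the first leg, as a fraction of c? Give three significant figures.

β = 0.936

Leg 1: speed unknown; τ_1 = 31.20/γ_1.
Leg 2: β = 0.930; γ = 1/√(1 − 0.930²) = 1/√0.1351 = 2.721; τ_2 = 17.00/2.721 = 6.249 years.
Total proper time: τ_1 + 6.249 = 17.23, so τ_1 = 17.23 − 6.249 = 10.98 years.
γ_1 = 31.20/10.98 = 2.841; β = √(1 − 1/γ²) = √0.8761.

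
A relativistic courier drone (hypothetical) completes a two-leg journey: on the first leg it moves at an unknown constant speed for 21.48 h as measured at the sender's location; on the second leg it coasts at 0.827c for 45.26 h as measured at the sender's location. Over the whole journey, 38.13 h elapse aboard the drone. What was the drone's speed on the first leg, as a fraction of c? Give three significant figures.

Leg 1: speed unknown; τ_1 = 21.48/γ_1.
Leg 2: γ = 1/√(1 − 0.827²) = 1/√0.3161 = 1.779; τ_2 = 45.26/1.779 = 25.45 h.
Total proper time: τ_1 + 25.45 = 38.13, so τ_1 = 38.13 − 25.45 = 12.68 h.
γ_1 = 21.48/12.68 = 1.693; β = √(1 − 1/γ²) = √0.6513.

β = 0.807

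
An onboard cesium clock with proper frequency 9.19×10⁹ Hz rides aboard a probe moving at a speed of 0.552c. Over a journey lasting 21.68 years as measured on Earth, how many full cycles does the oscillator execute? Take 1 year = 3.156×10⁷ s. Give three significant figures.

N = 5.24×10¹⁸

γ = 1/√(1 − 0.552²) = 1/√0.6953 = 1.199
The oscillator's own cycle count is N = f × τ where τ is the proper time aboard the probe. τ = Δt/γ = 21.68/1.199 = 18.08 years = 5.705×10⁸ s.
N = 9.19×10⁹ × 5.705×10⁸ = 5.243×10¹⁸.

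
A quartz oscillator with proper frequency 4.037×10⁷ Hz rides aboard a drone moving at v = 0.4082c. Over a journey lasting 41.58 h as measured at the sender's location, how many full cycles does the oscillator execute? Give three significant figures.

N = 5.52×10¹²

γ = 1/√(1 − 0.4082²) = 1/√0.8334 = 1.095
The oscillator's own cycle count is N = f × τ where τ is the proper time aboard the drone. τ = Δt/γ = 41.58/1.095 = 37.96 h = 1.366×10⁵ s.
N = 4.037×10⁷ × 1.366×10⁵ = 5.517×10¹².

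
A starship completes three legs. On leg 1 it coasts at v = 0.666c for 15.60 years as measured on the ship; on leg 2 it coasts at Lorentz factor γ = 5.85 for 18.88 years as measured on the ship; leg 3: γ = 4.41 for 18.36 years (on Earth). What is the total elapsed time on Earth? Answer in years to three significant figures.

Leg 1: γ = 1/√(1 − 0.666²) = 1/√0.5564 = 1.341; Δt_1 = 1.341 × 15.60 = 20.91 years.
Leg 2: γ = 5.85; Δt_2 = 5.850 × 18.88 = 110.4 years.
Leg 3: 18.36 years is already measured on Earth.
Total: 20.91 + 110.4 + 18.36 years.

Δt = 150 years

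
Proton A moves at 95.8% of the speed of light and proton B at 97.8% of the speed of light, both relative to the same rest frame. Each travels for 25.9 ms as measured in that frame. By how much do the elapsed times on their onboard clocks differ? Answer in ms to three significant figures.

|τ_A − τ_B| = 2.02 ms

A: β = 0.958; γ = 1/√(1 − 0.958²) = 1/√0.08224 = 3.487; τ_A = 25.9/3.487 = 7.427 ms.
B: β = 0.978; γ = 1/√(1 − 0.978²) = 1/√0.04352 = 4.794; τ_B = 25.9/4.794 = 5.403 ms.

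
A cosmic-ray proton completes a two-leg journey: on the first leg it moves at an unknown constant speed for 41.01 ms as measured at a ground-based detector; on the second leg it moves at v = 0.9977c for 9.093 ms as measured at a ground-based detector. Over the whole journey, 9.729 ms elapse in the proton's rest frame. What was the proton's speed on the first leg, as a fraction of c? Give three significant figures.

β = 0.975

Leg 1: speed unknown; τ_1 = 41.01/γ_1.
Leg 2: γ = 1/√(1 − 0.9977²) = 1/√0.004595 = 14.75; τ_2 = 9.093/14.75 = 0.6164 ms.
Total proper time: τ_1 + 0.6164 = 9.729, so τ_1 = 9.729 − 0.6164 = 9.113 ms.
γ_1 = 41.01/9.113 = 4.500; β = √(1 − 1/γ²) = √0.9506.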